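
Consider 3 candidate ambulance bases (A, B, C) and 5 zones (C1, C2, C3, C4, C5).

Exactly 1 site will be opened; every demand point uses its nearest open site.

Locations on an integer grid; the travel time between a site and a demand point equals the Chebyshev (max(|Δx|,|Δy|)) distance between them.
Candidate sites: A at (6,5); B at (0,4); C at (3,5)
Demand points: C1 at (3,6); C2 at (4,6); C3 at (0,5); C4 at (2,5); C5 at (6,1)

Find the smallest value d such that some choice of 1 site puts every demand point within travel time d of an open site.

4

Open {C}.
  Farthest demand point is C5 at travel time 4 (to C); all others are ≤ 4.
With {A} the worst case is 6.
With {B} the worst case is 6.
No size-1 selection achieves below 4.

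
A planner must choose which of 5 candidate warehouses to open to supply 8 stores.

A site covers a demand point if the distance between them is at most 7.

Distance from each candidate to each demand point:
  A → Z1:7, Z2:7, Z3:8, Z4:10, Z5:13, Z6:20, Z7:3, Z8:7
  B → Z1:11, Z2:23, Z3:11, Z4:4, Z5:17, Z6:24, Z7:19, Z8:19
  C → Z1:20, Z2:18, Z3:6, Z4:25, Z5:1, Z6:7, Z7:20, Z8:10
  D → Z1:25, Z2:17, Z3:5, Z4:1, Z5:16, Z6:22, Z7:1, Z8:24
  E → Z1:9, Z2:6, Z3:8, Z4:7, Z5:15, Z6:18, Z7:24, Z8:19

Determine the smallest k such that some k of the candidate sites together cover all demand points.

3

Coverage sets (demand points within 7 of each site):
  A: {Z1, Z2, Z7, Z8}
  B: {Z4}
  C: {Z3, Z5, Z6}
  D: {Z3, Z4, Z7}
  E: {Z2, Z4}
No 2 sites suffice: every size-2 union leaves at least one demand point uncovered.
But {A, B, C} covers everything, so the minimum is 3.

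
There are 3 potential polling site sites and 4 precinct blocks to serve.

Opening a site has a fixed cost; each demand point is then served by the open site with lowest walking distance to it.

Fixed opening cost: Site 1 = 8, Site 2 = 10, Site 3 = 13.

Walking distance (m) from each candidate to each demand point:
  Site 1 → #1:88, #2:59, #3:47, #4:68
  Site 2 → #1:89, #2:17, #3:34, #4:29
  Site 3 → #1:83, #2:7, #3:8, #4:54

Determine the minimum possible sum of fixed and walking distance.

Open {Site 2, Site 3}: assign each demand point to its cheapest open site.
  #1→Site 3 83, #2→Site 3 7, #3→Site 3 8, #4→Site 2 29
  walking distance 127, fixed 23 → total 150.
Compare {Site 1, Site 2, Site 3}: walking distance 127 + fixed 31 = 158.
Compare {Site 3}: walking distance 152 + fixed 13 = 165.
Compare {Site 1, Site 3}: walking distance 152 + fixed 21 = 173.
All other subsets cost ≥ 158. Minimum total cost: 150.

150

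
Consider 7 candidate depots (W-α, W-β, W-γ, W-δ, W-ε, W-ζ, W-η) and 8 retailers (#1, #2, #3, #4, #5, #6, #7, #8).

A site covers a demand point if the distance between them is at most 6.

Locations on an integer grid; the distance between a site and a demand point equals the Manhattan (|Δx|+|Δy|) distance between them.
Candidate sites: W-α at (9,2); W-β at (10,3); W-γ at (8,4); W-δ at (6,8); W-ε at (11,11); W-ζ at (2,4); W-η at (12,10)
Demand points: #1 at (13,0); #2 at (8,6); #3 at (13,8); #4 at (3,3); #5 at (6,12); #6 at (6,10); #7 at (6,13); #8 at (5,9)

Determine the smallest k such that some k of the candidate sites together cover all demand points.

Coverage sets (demand points within 6 of each site):
  W-α: {#1, #2}
  W-β: {#1, #2}
  W-γ: {#2, #4}
  W-δ: {#2, #5, #6, #7, #8}
  W-ε: {#3, #5, #6}
  W-ζ: {#4}
  W-η: {#3, #6}
No 3 sites suffice: every size-3 union leaves at least one demand point uncovered.
But {W-α, W-γ, W-δ, W-ε} covers everything, so the minimum is 4.

4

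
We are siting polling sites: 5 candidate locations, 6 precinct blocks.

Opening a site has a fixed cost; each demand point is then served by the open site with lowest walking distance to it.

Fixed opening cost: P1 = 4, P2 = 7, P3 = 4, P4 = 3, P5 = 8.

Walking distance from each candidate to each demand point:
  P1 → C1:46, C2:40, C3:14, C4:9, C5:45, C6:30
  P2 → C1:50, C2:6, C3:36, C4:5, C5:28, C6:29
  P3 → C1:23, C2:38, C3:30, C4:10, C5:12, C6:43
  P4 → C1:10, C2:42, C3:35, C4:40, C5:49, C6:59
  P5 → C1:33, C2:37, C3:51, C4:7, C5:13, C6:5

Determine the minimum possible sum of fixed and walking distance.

75

Open {P1, P2, P4, P5}: assign each demand point to its cheapest open site.
  C1→P4 10, C2→P2 6, C3→P1 14, C4→P2 5, C5→P5 13, C6→P5 5
  walking distance 53, fixed 22 → total 75.
Compare {P1, P2, P3, P4, P5}: walking distance 52 + fixed 26 = 78.
Compare {P1, P2, P3, P5}: walking distance 65 + fixed 23 = 88.
Compare {P2, P3, P4, P5}: walking distance 68 + fixed 22 = 90.
All other subsets cost ≥ 78. Minimum total cost: 75.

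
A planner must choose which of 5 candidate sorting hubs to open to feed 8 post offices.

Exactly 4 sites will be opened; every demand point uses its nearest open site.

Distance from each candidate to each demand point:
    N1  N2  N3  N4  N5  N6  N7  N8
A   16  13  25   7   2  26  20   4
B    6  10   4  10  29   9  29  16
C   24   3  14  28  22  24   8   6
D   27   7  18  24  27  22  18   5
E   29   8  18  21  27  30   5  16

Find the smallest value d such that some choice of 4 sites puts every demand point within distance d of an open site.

9

Open {A, B, C, D}.
  Farthest demand point is N6 at distance 9 (to B); all others are ≤ 9.
With {A, B, C, E} the worst case is 9.
With {A, B, D, E} the worst case is 9.
No size-4 selection achieves below 9.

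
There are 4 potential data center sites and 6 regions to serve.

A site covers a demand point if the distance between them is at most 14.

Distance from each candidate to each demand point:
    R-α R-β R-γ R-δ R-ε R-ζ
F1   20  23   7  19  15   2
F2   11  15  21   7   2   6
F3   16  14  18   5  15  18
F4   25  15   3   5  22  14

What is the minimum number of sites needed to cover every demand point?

Coverage sets (demand points within 14 of each site):
  F1: {R-γ, R-ζ}
  F2: {R-α, R-δ, R-ε, R-ζ}
  F3: {R-β, R-δ}
  F4: {R-γ, R-δ, R-ζ}
No 2 sites suffice: every size-2 union leaves at least one demand point uncovered.
But {F1, F2, F3} covers everything, so the minimum is 3.

3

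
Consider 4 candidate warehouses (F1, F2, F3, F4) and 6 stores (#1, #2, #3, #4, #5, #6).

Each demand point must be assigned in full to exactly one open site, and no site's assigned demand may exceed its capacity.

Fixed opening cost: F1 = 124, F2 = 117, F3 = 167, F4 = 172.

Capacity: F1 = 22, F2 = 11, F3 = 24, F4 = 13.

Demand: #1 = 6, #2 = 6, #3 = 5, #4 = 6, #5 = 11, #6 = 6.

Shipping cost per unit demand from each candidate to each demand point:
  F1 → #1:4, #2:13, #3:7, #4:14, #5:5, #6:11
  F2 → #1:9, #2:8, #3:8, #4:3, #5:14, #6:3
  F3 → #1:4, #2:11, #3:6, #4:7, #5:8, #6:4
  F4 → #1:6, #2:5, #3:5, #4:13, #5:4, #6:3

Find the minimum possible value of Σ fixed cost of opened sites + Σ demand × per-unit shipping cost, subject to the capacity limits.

532

Open {F1, F3}; cheapest assignment that respects the capacities:
  F1 (cap 22, load 17): #1, #5 — cost 6×4 + 11×5 = 79
  F3 (cap 24, load 23): #2, #3, #4, #6 — cost 6×11 + 5×6 + 6×7 + 6×4 = 162
  Shipping 241, fixed 291 → total 532.
  Any other capacity-feasible assignment to {F1, F3} ships for at least 241.
Compare {F1, F2, F4}: its best feasible assignment gives total 593.
Compare {F1, F2, F3}: its best feasible assignment gives total 625.
Every other set of open sites that can feasibly serve all demand totals ≥ 593 even under its best assignment. Minimum: 532.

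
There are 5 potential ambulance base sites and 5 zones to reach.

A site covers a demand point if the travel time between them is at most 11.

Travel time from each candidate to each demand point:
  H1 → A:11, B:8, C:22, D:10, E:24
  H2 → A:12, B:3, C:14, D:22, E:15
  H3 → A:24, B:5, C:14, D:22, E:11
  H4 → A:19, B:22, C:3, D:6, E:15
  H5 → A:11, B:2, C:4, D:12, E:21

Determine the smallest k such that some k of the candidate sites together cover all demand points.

3

Coverage sets (demand points within 11 of each site):
  H1: {A, B, D}
  H2: {B}
  H3: {B, E}
  H4: {C, D}
  H5: {A, B, C}
No 2 sites suffice: every size-2 union leaves at least one demand point uncovered.
But {H1, H3, H4} covers everything, so the minimum is 3.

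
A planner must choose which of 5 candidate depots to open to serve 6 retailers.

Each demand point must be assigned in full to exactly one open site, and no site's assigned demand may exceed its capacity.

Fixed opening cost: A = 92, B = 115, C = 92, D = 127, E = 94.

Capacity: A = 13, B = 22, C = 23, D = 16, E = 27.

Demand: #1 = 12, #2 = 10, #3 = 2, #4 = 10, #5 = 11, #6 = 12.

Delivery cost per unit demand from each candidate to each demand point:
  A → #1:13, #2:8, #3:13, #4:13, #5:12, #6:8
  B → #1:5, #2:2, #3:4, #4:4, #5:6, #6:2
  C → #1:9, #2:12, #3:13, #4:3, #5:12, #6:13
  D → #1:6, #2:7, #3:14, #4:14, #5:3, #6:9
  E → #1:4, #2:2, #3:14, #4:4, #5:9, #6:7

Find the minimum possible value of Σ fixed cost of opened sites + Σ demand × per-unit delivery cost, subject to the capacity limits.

529

Open {B, D, E}; cheapest assignment that respects the capacities:
  B (cap 22, load 22): #2, #6 — cost 10×2 + 12×2 = 44
  D (cap 16, load 13): #3, #5 — cost 2×14 + 11×3 = 61
  E (cap 27, load 22): #1, #4 — cost 12×4 + 10×4 = 88
  Shipping 193, fixed 336 → total 529.
  Any other capacity-feasible assignment to {B, D, E} ships for at least 193.
Compare {B, C, E}: its best feasible assignment gives total 548.
Compare {B, C, D}: its best feasible assignment gives total 577.
Every other set of open sites that can feasibly serve all demand totals ≥ 548 even under its best assignment. Minimum: 529.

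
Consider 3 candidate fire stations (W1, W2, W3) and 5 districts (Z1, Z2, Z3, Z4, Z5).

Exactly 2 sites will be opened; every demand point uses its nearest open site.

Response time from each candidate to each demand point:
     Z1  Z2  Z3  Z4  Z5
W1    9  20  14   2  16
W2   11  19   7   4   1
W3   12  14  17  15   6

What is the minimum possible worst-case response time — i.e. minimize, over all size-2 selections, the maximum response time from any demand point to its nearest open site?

Open {W1, W3}.
  Farthest demand point is Z2 at response time 14 (to W3); all others are ≤ 14.
With {W2, W3} the worst case is 14.
With {W1, W2} the worst case is 19.
No size-2 selection achieves below 14.

14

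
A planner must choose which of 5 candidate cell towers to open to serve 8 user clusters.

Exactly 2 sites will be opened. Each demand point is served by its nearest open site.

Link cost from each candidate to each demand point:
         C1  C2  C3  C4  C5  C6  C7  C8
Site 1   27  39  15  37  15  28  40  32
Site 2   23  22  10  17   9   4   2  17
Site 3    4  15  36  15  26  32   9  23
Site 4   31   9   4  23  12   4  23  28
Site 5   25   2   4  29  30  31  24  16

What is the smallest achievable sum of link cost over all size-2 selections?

Open {Site 2, Site 3}.
  C1→Site 3 4, C2→Site 3 15, C3→Site 2 10, C4→Site 3 15, C5→Site 2 9, C6→Site 2 4, C7→Site 2 2, C8→Site 2 17  ⇒ total 76.
Compare {Site 2, Site 5}: total 77.
Compare {Site 3, Site 4}: total 80.
No size-2 selection does better; minimum is 76.

76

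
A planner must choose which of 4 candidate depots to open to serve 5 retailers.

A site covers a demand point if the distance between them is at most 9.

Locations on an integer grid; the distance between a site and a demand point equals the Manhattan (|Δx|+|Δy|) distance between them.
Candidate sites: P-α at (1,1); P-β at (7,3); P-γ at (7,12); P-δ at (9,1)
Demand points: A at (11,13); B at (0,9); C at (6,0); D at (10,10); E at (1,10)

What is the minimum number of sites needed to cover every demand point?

Coverage sets (demand points within 9 of each site):
  P-α: {B, C, E}
  P-β: {C}
  P-γ: {A, D, E}
  P-δ: {C}
No single site covers all 5 demand points.
But {P-α, P-γ} covers everything, so the minimum is 2.

2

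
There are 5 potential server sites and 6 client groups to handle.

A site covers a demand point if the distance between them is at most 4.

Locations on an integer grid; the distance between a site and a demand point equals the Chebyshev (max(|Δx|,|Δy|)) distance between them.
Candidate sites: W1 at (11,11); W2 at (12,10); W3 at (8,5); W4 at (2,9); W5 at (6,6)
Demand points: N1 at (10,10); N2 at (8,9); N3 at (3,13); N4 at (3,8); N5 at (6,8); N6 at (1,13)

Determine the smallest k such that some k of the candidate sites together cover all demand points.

Coverage sets (demand points within 4 of each site):
  W1: {N1, N2}
  W2: {N1, N2}
  W3: {N2, N5}
  W4: {N3, N4, N5, N6}
  W5: {N1, N2, N4, N5}
No single site covers all 6 demand points.
But {W1, W4} covers everything, so the minimum is 2.

2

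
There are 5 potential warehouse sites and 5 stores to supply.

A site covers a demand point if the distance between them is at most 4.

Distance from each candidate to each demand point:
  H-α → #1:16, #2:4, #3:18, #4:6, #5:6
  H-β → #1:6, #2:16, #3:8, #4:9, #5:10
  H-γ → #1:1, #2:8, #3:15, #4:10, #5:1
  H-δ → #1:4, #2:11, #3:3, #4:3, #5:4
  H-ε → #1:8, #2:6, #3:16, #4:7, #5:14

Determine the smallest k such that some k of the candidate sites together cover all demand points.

2

Coverage sets (demand points within 4 of each site):
  H-α: {#2}
  H-β: {}
  H-γ: {#1, #5}
  H-δ: {#1, #3, #4, #5}
  H-ε: {}
No single site covers all 5 demand points.
But {H-α, H-δ} covers everything, so the minimum is 2.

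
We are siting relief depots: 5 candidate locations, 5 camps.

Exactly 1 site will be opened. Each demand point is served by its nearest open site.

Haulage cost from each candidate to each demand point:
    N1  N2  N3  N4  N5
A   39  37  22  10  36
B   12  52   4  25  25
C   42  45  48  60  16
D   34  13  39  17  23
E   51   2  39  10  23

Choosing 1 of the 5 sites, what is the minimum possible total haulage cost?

Open {B}.
  N1→B 12, N2→B 52, N3→B 4, N4→B 25, N5→B 25  ⇒ total 118.
Compare {E}: total 125.
Compare {D}: total 126.
No size-1 selection does better; minimum is 118.

118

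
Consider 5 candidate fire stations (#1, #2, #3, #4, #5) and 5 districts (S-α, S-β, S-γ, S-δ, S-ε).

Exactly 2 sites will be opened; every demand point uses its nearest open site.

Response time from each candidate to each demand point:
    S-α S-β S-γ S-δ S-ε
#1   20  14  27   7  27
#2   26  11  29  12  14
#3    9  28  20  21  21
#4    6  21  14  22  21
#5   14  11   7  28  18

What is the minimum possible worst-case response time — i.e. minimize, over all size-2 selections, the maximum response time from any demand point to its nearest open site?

Open {#2, #4}.
  Farthest demand point is S-γ at response time 14 (to #4); all others are ≤ 14.
With {#2, #5} the worst case is 14.
With {#1, #5} the worst case is 18.
No size-2 selection achieves below 14.

14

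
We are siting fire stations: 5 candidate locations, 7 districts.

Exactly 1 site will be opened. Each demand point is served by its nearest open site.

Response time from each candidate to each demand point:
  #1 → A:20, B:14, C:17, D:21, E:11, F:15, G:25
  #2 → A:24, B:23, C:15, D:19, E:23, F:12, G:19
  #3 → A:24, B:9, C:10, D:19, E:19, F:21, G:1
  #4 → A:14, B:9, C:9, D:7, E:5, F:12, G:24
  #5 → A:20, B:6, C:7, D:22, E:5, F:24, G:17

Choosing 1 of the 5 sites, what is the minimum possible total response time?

80

Open {#4}.
  A→#4 14, B→#4 9, C→#4 9, D→#4 7, E→#4 5, F→#4 12, G→#4 24  ⇒ total 80.
Compare {#5}: total 101.
Compare {#3}: total 103.
No size-1 selection does better; minimum is 80.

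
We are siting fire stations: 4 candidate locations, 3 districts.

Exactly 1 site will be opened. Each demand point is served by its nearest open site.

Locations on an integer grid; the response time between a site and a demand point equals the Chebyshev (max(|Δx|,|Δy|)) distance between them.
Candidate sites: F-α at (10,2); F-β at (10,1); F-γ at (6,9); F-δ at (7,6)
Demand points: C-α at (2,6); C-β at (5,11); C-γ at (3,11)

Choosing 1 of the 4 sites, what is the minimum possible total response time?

9

Open {F-γ}.
  C-α→F-γ 4, C-β→F-γ 2, C-γ→F-γ 3  ⇒ total 9.
Compare {F-δ}: total 15.
Compare {F-α}: total 26.
No size-1 selection does better; minimum is 9.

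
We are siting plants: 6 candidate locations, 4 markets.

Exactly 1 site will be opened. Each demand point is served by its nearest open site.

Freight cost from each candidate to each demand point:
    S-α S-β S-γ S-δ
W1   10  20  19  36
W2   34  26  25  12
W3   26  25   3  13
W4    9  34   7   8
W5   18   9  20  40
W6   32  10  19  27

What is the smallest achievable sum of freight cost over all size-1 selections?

Open {W4}.
  S-α→W4 9, S-β→W4 34, S-γ→W4 7, S-δ→W4 8  ⇒ total 58.
Compare {W3}: total 67.
Compare {W1}: total 85.
No size-1 selection does better; minimum is 58.

58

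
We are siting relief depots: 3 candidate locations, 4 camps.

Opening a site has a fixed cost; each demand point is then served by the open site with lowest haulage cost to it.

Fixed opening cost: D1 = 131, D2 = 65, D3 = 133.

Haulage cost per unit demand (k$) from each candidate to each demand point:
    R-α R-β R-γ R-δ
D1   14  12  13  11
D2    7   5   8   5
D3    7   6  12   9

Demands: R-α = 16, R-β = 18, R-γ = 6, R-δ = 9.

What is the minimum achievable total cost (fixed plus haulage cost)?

Open {D2}: assign each demand point to its cheapest open site.
  R-α→D2 16×7=112, R-β→D2 18×5=90, R-γ→D2 6×8=48, R-δ→D2 9×5=45
  haulage cost 295, fixed 65 → total 360.
Compare {D1, D2}: haulage cost 295 + fixed 196 = 491.
Compare {D2, D3}: haulage cost 295 + fixed 198 = 493.
Compare {D3}: haulage cost 373 + fixed 133 = 506.
All other subsets cost ≥ 491. Minimum total cost: 360.

360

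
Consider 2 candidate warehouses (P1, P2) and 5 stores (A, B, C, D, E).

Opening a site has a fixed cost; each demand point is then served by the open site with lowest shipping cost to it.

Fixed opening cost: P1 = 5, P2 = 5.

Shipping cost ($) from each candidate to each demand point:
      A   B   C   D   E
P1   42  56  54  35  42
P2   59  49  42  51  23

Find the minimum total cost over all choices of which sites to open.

201

Open {P1, P2}: assign each demand point to its cheapest open site.
  A→P1 42, B→P2 49, C→P2 42, D→P1 35, E→P2 23
  shipping cost 191, fixed 10 → total 201.
Compare {P2}: shipping cost 224 + fixed 5 = 229.
Compare {P1}: shipping cost 229 + fixed 5 = 234.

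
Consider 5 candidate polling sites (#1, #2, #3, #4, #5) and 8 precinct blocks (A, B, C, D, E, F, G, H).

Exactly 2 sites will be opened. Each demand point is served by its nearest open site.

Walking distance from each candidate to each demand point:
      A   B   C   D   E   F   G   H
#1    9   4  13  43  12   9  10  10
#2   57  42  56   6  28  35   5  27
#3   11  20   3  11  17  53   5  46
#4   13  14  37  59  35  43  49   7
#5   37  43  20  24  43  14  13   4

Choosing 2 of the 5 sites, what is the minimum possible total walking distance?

Open {#1, #3}.
  A→#1 9, B→#1 4, C→#3 3, D→#3 11, E→#1 12, F→#1 9, G→#3 5, H→#1 10  ⇒ total 63.
Compare {#1, #2}: total 68.
Compare {#1, #5}: total 85.
No size-2 selection does better; minimum is 63.

63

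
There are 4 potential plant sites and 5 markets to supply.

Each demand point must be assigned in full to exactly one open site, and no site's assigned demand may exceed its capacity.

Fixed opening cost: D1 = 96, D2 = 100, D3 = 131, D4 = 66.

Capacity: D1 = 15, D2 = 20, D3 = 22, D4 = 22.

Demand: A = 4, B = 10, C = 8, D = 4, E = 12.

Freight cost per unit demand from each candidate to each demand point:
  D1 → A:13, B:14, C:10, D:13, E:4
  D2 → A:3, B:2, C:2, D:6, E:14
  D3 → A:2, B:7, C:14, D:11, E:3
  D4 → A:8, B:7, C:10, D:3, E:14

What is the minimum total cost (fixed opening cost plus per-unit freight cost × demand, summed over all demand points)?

Open {D2, D3}; cheapest assignment that respects the capacities:
  D2 (cap 20, load 18): B, C — cost 10×2 + 8×2 = 36
  D3 (cap 22, load 20): A, D, E — cost 4×2 + 4×11 + 12×3 = 88
  Shipping 124, fixed 231 → total 355.
  Any other capacity-feasible assignment to {D2, D3} ships for at least 124.
Compare {D2, D3, D4}: its best feasible assignment gives total 389.
Compare {D1, D2, D4}: its best feasible assignment gives total 390.
Every other set of open sites that can feasibly serve all demand totals ≥ 389 even under its best assignment. Minimum: 355.

355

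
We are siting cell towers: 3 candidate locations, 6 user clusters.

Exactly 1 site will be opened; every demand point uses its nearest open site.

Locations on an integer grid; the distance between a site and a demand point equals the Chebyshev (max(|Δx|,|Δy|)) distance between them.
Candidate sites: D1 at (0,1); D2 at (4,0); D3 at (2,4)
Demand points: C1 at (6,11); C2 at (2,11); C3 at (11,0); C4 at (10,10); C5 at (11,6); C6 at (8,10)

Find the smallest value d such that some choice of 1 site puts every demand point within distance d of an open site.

9

Open {D3}.
  Farthest demand point is C3 at distance 9 (to D3); all others are ≤ 9.
With {D1} the worst case is 11.
With {D2} the worst case is 11.
No size-1 selection achieves below 9.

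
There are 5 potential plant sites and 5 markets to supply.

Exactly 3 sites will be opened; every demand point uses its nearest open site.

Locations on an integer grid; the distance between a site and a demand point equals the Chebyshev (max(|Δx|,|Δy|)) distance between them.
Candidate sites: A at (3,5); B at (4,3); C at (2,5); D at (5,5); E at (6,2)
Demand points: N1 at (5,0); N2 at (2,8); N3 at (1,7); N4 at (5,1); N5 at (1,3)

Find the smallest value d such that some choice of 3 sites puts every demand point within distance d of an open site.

Open {A, B, C}.
  Farthest demand point is N1 at distance 3 (to B); all others are ≤ 3.
With {A, B, D} the worst case is 3.
With {A, B, E} the worst case is 3.
No size-3 selection achieves below 3.

3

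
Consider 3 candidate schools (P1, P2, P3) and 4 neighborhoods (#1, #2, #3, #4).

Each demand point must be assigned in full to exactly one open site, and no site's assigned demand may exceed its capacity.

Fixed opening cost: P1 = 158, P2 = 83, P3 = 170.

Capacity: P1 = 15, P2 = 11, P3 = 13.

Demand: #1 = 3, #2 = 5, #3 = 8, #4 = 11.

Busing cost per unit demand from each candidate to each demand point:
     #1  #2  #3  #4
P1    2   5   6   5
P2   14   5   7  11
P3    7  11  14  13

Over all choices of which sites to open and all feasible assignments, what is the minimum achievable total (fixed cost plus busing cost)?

556

Open {P1, P3}; cheapest assignment that respects the capacities:
  P1 (cap 15, load 14): #1, #4 — cost 3×2 + 11×5 = 61
  P3 (cap 13, load 13): #2, #3 — cost 5×11 + 8×14 = 167
  Shipping 228, fixed 328 → total 556.
  Any other capacity-feasible assignment to {P1, P3} ships for at least 228.
Compare {P1, P2, P3}: its best feasible assignment gives total 583.
Every other set of open sites that can feasibly serve all demand totals ≥ 583 even under its best assignment. Minimum: 556.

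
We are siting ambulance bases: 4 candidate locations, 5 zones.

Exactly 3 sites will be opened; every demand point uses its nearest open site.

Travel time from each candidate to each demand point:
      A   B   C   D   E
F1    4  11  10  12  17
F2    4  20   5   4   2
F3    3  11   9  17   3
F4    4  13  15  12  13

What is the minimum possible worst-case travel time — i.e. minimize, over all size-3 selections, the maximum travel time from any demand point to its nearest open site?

11

Open {F1, F2, F3}.
  Farthest demand point is B at travel time 11 (to F1); all others are ≤ 11.
With {F1, F2, F4} the worst case is 11.
With {F2, F3, F4} the worst case is 11.
No size-3 selection achieves below 11.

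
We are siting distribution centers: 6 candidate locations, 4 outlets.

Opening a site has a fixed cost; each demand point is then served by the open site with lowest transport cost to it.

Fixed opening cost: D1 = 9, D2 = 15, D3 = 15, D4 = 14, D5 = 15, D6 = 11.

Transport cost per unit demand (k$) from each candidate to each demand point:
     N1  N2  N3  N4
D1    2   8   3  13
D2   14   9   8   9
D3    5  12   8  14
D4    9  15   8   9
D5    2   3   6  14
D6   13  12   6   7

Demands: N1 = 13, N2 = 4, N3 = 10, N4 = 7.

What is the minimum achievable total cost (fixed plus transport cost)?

Open {D1, D5, D6}: assign each demand point to its cheapest open site.
  N1→D1 13×2=26, N2→D5 4×3=12, N3→D1 10×3=30, N4→D6 7×7=49
  transport cost 117, fixed 35 → total 152.
Compare {D1, D6}: transport cost 137 + fixed 20 = 157.
Compare {D1, D4, D5, D6}: transport cost 117 + fixed 49 = 166.
Compare {D1, D2, D5, D6}: transport cost 117 + fixed 50 = 167.
All other subsets cost ≥ 157. Minimum total cost: 152.

152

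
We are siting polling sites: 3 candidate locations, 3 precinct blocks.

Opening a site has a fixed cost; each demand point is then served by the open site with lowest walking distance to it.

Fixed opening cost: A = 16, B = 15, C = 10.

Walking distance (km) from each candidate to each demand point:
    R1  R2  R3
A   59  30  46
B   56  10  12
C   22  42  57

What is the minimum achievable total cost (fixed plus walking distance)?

Open {B, C}: assign each demand point to its cheapest open site.
  R1→C 22, R2→B 10, R3→B 12
  walking distance 44, fixed 25 → total 69.
Compare {A, B, C}: walking distance 44 + fixed 41 = 85.
Compare {B}: walking distance 78 + fixed 15 = 93.
Compare {A, B}: walking distance 78 + fixed 31 = 109.
All other subsets cost ≥ 85. Minimum total cost: 69.

69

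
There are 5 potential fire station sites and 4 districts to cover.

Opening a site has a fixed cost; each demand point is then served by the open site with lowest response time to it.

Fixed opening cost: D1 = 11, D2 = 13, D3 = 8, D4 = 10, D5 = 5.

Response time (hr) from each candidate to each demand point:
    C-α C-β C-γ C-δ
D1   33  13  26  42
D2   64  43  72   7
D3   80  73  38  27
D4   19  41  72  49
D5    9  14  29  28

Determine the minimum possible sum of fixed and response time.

77

Open {D2, D5}: assign each demand point to its cheapest open site.
  C-α→D5 9, C-β→D5 14, C-γ→D5 29, C-δ→D2 7
  response time 59, fixed 18 → total 77.
Compare {D1, D2, D5}: response time 55 + fixed 29 = 84.
Compare {D5}: response time 80 + fixed 5 = 85.
Compare {D2, D3, D5}: response time 59 + fixed 26 = 85.
All other subsets cost ≥ 84. Minimum total cost: 77.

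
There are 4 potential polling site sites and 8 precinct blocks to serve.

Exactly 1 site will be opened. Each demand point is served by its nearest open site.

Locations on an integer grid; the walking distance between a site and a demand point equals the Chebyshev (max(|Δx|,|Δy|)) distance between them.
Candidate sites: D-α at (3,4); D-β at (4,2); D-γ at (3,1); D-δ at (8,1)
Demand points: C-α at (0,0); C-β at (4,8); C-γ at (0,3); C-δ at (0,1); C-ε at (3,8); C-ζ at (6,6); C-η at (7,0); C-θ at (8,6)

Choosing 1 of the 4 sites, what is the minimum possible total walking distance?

Open {D-α}.
  C-α→D-α 4, C-β→D-α 4, C-γ→D-α 3, C-δ→D-α 3, C-ε→D-α 4, C-ζ→D-α 3, C-η→D-α 4, C-θ→D-α 5  ⇒ total 30.
Compare {D-β}: total 35.
Compare {D-γ}: total 37.
No size-1 selection does better; minimum is 30.

30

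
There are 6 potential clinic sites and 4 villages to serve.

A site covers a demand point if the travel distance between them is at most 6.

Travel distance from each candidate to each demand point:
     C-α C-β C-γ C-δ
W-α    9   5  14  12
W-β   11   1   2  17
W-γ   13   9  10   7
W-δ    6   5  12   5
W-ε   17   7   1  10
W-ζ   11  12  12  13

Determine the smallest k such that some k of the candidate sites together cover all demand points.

2

Coverage sets (demand points within 6 of each site):
  W-α: {C-β}
  W-β: {C-β, C-γ}
  W-γ: {}
  W-δ: {C-α, C-β, C-δ}
  W-ε: {C-γ}
  W-ζ: {}
No single site covers all 4 demand points.
But {W-β, W-δ} covers everything, so the minimum is 2.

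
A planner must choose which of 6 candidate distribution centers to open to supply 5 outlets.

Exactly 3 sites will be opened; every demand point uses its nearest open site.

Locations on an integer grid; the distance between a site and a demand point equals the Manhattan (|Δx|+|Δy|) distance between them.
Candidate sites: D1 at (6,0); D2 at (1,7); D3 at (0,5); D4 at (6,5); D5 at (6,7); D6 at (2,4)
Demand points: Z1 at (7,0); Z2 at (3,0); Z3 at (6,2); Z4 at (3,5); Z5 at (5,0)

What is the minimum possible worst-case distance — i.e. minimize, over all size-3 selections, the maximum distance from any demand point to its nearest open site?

3

Open {D1, D2, D3}.
  Farthest demand point is Z2 at distance 3 (to D1); all others are ≤ 3.
With {D1, D2, D4} the worst case is 3.
With {D1, D2, D6} the worst case is 3.
No size-3 selection achieves below 3.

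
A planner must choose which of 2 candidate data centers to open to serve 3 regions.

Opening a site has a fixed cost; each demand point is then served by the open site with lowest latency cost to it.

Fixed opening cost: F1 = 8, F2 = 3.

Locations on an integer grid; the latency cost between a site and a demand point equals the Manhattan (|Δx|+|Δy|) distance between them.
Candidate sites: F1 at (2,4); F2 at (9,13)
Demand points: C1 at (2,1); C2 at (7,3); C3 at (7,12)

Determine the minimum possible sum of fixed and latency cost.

Open {F1, F2}: assign each demand point to its cheapest open site.
  C1→F1 3, C2→F1 6, C3→F2 3
  latency cost 12, fixed 11 → total 23.
Compare {F1}: latency cost 22 + fixed 8 = 30.
Compare {F2}: latency cost 34 + fixed 3 = 37.

23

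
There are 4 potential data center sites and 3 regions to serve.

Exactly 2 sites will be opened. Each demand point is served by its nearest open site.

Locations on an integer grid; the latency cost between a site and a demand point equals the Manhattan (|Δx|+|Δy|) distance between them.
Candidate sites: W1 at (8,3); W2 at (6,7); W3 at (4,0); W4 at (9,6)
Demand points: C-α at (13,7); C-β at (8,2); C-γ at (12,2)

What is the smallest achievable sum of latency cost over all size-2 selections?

11

Open {W1, W4}.
  C-α→W4 5, C-β→W1 1, C-γ→W1 5  ⇒ total 11.
Compare {W1, W2}: total 13.
Compare {W1, W3}: total 15.
No size-2 selection does better; minimum is 11.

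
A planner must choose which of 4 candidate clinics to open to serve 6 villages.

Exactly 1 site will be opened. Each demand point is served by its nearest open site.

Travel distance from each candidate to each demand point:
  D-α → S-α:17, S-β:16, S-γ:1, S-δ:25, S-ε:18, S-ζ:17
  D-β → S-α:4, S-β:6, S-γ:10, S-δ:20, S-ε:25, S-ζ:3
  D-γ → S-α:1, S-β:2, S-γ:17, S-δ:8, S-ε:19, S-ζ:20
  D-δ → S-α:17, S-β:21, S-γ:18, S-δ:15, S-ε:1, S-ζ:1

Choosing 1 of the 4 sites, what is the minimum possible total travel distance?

67

Open {D-γ}.
  S-α→D-γ 1, S-β→D-γ 2, S-γ→D-γ 17, S-δ→D-γ 8, S-ε→D-γ 19, S-ζ→D-γ 20  ⇒ total 67.
Compare {D-β}: total 68.
Compare {D-δ}: total 73.
No size-1 selection does better; minimum is 67.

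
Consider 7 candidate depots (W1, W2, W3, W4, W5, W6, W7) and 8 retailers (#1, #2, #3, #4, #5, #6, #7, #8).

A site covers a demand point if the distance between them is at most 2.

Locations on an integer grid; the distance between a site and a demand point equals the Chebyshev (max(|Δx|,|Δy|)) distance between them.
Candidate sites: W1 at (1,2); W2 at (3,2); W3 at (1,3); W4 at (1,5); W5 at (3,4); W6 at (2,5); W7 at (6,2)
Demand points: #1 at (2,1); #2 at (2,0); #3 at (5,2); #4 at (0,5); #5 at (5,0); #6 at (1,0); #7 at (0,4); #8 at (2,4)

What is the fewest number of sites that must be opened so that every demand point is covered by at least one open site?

2

Coverage sets (demand points within 2 of each site):
  W1: {#1, #2, #6, #7, #8}
  W2: {#1, #2, #3, #5, #6, #8}
  W3: {#1, #4, #7, #8}
  W4: {#4, #7, #8}
  W5: {#3, #8}
  W6: {#4, #7, #8}
  W7: {#3, #5}
No single site covers all 8 demand points.
But {W2, W3} covers everything, so the minimum is 2.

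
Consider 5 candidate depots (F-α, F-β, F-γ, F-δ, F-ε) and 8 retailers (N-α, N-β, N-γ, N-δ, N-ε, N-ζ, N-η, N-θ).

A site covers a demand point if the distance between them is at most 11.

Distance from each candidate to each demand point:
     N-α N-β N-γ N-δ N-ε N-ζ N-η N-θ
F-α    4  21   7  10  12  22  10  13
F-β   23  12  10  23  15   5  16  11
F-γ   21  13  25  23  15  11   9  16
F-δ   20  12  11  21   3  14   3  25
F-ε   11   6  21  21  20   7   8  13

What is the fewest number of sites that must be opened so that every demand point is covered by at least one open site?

Coverage sets (demand points within 11 of each site):
  F-α: {N-α, N-γ, N-δ, N-η}
  F-β: {N-γ, N-ζ, N-θ}
  F-γ: {N-ζ, N-η}
  F-δ: {N-γ, N-ε, N-η}
  F-ε: {N-α, N-β, N-ζ, N-η}
No 3 sites suffice: every size-3 union leaves at least one demand point uncovered.
But {F-α, F-β, F-δ, F-ε} covers everything, so the minimum is 4.

4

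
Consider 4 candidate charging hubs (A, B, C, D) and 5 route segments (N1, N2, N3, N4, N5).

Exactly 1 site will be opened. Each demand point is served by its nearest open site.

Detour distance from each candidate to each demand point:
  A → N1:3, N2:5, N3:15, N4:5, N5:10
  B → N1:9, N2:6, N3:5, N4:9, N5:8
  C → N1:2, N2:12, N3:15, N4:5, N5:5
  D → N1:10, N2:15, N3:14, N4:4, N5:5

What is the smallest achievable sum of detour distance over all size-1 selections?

Open {B}.
  N1→B 9, N2→B 6, N3→B 5, N4→B 9, N5→B 8  ⇒ total 37.
Compare {A}: total 38.
Compare {C}: total 39.
No size-1 selection does better; minimum is 37.

37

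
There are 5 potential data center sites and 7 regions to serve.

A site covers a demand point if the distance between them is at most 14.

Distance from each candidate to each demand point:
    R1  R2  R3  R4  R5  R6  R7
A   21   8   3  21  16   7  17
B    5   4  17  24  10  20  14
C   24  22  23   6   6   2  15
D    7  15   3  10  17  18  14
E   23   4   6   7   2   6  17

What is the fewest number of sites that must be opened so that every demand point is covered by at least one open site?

Coverage sets (demand points within 14 of each site):
  A: {R2, R3, R6}
  B: {R1, R2, R5, R7}
  C: {R4, R5, R6}
  D: {R1, R3, R4, R7}
  E: {R2, R3, R4, R5, R6}
No single site covers all 7 demand points.
But {B, E} covers everything, so the minimum is 2.

2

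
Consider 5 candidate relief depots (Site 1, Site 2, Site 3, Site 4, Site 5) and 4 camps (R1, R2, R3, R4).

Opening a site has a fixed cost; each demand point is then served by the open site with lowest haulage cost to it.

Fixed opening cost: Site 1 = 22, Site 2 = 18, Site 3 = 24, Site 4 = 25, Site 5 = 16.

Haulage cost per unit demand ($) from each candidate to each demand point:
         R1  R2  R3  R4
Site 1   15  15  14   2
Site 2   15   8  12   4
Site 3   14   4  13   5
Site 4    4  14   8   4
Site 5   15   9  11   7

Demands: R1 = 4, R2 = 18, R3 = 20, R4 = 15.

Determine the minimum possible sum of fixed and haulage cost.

Open {Site 1, Site 3, Site 4}: assign each demand point to its cheapest open site.
  R1→Site 4 4×4=16, R2→Site 3 18×4=72, R3→Site 4 20×8=160, R4→Site 1 15×2=30
  haulage cost 278, fixed 71 → total 349.
Compare {Site 3, Site 4}: haulage cost 308 + fixed 49 = 357.
Compare {Site 1, Site 3, Site 4, Site 5}: haulage cost 278 + fixed 87 = 365.
Compare {Site 1, Site 2, Site 3, Site 4}: haulage cost 278 + fixed 89 = 367.
All other subsets cost ≥ 357. Minimum total cost: 349.

349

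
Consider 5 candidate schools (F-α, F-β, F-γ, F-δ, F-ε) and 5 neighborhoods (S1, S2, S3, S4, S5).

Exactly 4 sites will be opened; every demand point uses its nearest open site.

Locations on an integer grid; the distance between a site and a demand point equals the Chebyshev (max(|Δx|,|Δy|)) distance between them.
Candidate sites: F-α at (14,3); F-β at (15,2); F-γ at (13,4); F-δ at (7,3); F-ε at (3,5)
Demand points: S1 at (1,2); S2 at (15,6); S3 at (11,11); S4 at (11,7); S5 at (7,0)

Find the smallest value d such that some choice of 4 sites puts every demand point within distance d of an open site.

Open {F-α, F-β, F-γ, F-δ}.
  Farthest demand point is S3 at distance 7 (to F-γ); all others are ≤ 7.
With {F-α, F-β, F-γ, F-ε} the worst case is 7.
With {F-α, F-γ, F-δ, F-ε} the worst case is 7.
No size-4 selection achieves below 7.

7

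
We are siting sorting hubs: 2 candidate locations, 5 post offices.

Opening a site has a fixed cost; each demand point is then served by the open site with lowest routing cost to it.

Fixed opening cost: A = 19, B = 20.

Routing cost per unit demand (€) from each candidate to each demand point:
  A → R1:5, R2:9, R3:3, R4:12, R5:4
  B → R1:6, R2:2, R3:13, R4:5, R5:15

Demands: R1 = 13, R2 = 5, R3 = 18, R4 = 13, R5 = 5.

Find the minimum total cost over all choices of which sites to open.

253

Open {A, B}: assign each demand point to its cheapest open site.
  R1→A 13×5=65, R2→B 5×2=10, R3→A 18×3=54, R4→B 13×5=65, R5→A 5×4=20
  routing cost 214, fixed 39 → total 253.
Compare {A}: routing cost 340 + fixed 19 = 359.
Compare {B}: routing cost 462 + fixed 20 = 482.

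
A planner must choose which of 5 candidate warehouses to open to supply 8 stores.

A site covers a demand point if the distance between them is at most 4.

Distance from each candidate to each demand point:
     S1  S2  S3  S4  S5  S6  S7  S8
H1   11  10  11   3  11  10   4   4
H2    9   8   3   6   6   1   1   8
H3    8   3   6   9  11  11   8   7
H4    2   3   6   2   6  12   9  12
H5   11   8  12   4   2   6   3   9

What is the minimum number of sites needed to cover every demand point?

Coverage sets (demand points within 4 of each site):
  H1: {S4, S7, S8}
  H2: {S3, S6, S7}
  H3: {S2}
  H4: {S1, S2, S4}
  H5: {S4, S5, S7}
No 3 sites suffice: every size-3 union leaves at least one demand point uncovered.
But {H1, H2, H4, H5} covers everything, so the minimum is 4.

4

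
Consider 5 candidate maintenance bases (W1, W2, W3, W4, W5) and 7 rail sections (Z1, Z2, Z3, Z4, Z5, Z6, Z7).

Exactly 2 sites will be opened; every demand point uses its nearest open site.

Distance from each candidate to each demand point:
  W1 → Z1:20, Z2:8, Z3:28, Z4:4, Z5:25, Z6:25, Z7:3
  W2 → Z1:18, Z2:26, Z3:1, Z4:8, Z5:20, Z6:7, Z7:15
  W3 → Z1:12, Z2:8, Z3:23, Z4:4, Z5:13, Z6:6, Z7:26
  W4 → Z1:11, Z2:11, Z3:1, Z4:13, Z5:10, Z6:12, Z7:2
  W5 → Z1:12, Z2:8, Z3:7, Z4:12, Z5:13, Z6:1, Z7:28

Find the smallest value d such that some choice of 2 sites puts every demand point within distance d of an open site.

Open {W2, W4}.
  Farthest demand point is Z1 at distance 11 (to W4); all others are ≤ 11.
With {W3, W4} the worst case is 11.
With {W1, W4} the worst case is 12.
No size-2 selection achieves below 11.

11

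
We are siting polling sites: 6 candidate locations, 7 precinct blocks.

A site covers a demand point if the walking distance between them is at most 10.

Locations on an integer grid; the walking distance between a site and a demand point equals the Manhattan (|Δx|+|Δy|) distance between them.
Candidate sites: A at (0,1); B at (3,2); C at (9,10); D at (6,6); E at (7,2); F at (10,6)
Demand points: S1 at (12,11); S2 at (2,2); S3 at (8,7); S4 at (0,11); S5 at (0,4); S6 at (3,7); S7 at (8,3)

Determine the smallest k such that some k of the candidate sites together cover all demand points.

Coverage sets (demand points within 10 of each site):
  A: {S2, S4, S5, S6, S7}
  B: {S2, S3, S5, S6, S7}
  C: {S1, S3, S4, S6, S7}
  D: {S2, S3, S5, S6, S7}
  E: {S2, S3, S5, S6, S7}
  F: {S1, S3, S6, S7}
No single site covers all 7 demand points.
But {A, C} covers everything, so the minimum is 2.

2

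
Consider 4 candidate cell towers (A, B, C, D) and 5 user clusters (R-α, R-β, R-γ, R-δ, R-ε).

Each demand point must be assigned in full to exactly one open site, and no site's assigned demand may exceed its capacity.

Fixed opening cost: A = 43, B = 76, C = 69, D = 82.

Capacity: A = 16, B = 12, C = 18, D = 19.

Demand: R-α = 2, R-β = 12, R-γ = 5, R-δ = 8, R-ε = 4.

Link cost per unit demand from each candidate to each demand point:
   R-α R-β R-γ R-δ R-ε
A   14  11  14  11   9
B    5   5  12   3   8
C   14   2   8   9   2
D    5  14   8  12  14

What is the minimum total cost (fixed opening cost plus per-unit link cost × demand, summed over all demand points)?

Open {A, B, C}; cheapest assignment that respects the capacities:
  A (cap 16, load 4): R-ε — cost 4×9 = 36
  B (cap 12, load 10): R-α, R-δ — cost 2×5 + 8×3 = 34
  C (cap 18, load 17): R-β, R-γ — cost 12×2 + 5×8 = 64
  Shipping 134, fixed 188 → total 322.
  Any other capacity-feasible assignment to {A, B, C} ships for at least 134.
Compare {A, C}: its best feasible assignment gives total 328.
Compare {C, D}: its best feasible assignment gives total 329.
Every other set of open sites that can feasibly serve all demand totals ≥ 328 even under its best assignment. Minimum: 322.

322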